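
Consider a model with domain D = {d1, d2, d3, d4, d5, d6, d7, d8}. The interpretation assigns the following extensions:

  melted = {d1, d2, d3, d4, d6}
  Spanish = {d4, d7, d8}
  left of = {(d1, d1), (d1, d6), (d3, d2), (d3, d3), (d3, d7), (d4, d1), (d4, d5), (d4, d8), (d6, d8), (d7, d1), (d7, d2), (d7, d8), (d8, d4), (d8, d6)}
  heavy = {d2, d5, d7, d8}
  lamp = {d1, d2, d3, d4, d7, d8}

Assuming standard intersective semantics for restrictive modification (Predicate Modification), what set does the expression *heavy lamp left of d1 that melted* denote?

⟦left of d1⟧ = {x : ⟨x, d1⟩ ∈ ⟦left of⟧} = {d1, d4, d7}
⟦that melted⟧ = ⟦melted⟧ = {d1, d2, d3, d4, d6}
⟦lamp⟧ = {d1, d2, d3, d4, d7, d8}
… ∩ ⟦left of d1⟧ = {d1, d2, d3, d4, d7, d8} ∩ {d1, d4, d7} = {d1, d4, d7}
… ∩ ⟦that melted⟧ = {d1, d4, d7} ∩ {d1, d2, d3, d4, d6} = {d1, d4}
… ∩ ⟦heavy⟧ = {d1, d4} ∩ {d2, d5, d7, d8} = ∅
So ⟦heavy lamp left of d1 that melted⟧ = {}.

{}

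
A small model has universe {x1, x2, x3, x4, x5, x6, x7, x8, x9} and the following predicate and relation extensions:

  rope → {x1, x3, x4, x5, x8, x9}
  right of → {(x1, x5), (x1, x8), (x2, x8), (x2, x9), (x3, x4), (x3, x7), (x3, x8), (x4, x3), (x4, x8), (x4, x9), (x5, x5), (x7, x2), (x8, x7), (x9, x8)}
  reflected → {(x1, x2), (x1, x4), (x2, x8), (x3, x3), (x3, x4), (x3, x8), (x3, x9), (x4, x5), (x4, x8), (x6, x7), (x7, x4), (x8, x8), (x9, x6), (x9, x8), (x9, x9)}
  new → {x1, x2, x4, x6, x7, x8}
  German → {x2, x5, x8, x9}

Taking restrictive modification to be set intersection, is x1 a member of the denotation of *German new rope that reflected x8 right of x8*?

no

⟦that reflected x8⟧ = {x : ⟨x, x8⟩ ∈ ⟦reflected⟧} = {x2, x3, x4, x8, x9}
⟦right of x8⟧ = {x : ⟨x, x8⟩ ∈ ⟦right of⟧} = {x1, x2, x3, x4, x9}
⟦rope⟧ = {x1, x3, x4, x5, x8, x9}
… ∩ ⟦that reflected x8⟧ = {x1, x3, x4, x5, x8, x9} ∩ {x2, x3, x4, x8, x9} = {x3, x4, x8, x9}
… ∩ ⟦right of x8⟧ = {x3, x4, x8, x9} ∩ {x1, x2, x3, x4, x9} = {x3, x4, x9}
… ∩ ⟦German⟧ = {x3, x4, x9} ∩ {x2, x5, x8, x9} = {x9}
… ∩ ⟦new⟧ = {x9} ∩ {x1, x2, x4, x6, x7, x8} = ∅
⟦German new rope that reflected x8 right of x8⟧ = ∅; x1 ∉ this set.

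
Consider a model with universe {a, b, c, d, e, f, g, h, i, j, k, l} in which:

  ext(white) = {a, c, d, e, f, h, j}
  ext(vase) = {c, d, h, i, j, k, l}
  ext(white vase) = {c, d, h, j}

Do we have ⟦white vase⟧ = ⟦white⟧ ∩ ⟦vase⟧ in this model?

yes

⟦white⟧ ∩ ⟦vase⟧ = {a, c, d, e, f, h, j} ∩ {c, d, h, i, j, k, l} = {c, d, h, j}
Observed ⟦white vase⟧ = {c, d, h, j}.
These coincide, so the modifier is intersective here.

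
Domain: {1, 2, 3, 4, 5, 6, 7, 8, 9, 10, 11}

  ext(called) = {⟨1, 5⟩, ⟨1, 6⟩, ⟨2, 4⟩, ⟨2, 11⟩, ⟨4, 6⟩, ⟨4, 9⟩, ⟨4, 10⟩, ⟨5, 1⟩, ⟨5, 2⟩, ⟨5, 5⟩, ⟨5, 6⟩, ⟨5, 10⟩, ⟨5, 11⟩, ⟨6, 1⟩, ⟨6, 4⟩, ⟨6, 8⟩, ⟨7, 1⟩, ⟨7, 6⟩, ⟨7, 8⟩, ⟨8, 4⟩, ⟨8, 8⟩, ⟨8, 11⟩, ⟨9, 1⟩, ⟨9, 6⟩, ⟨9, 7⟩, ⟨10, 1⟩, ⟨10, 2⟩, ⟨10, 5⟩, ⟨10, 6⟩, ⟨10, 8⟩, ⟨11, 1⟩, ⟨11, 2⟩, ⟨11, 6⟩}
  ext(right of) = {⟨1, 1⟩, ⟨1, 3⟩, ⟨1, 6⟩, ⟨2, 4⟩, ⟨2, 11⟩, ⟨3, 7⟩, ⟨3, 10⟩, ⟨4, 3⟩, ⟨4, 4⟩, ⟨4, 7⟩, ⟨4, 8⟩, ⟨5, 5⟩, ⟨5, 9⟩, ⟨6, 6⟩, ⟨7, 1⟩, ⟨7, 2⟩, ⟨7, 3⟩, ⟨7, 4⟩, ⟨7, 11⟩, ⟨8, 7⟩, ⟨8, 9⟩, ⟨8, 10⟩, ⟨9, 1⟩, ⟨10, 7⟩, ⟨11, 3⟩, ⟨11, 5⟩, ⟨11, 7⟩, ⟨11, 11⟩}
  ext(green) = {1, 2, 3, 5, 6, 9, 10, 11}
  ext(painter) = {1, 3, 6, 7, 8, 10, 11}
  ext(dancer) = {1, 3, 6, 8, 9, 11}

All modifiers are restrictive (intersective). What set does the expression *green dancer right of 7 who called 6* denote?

⟦right of 7⟧ = {x : ⟨x, 7⟩ ∈ ⟦right of⟧} = {3, 4, 8, 10, 11}
⟦who called 6⟧ = {x : ⟨x, 6⟩ ∈ ⟦called⟧} = {1, 4, 5, 7, 9, 10, 11}
⟦dancer⟧ = {1, 3, 6, 8, 9, 11}
… ∩ ⟦right of 7⟧ = {1, 3, 6, 8, 9, 11} ∩ {3, 4, 8, 10, 11} = {3, 8, 11}
… ∩ ⟦who called 6⟧ = {3, 8, 11} ∩ {1, 4, 5, 7, 9, 10, 11} = {11}
… ∩ ⟦green⟧ = {11} ∩ {1, 2, 3, 5, 6, 9, 10, 11} = {11}
So ⟦green dancer right of 7 who called 6⟧ = {11}.

{11}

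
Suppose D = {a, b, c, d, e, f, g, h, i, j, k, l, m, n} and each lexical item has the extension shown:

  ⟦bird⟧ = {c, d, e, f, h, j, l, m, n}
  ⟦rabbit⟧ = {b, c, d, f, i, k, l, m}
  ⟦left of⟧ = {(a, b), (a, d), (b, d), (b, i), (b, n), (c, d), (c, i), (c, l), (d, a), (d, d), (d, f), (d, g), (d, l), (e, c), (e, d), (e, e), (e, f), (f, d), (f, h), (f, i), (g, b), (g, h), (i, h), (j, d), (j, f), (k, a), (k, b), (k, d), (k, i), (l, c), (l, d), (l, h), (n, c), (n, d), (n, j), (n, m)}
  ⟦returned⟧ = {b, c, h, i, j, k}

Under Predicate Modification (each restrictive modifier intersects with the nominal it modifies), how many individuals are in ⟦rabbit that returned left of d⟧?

3

⟦that returned⟧ = ⟦returned⟧ = {b, c, h, i, j, k}
⟦left of d⟧ = {x : ⟨x, d⟩ ∈ ⟦left of⟧} = {a, b, c, d, e, f, j, k, l, n}
⟦rabbit⟧ = {b, c, d, f, i, k, l, m}
… ∩ ⟦that returned⟧ = {b, c, d, f, i, k, l, m} ∩ {b, c, h, i, j, k} = {b, c, i, k}
… ∩ ⟦left of d⟧ = {b, c, i, k} ∩ {a, b, c, d, e, f, j, k, l, n} = {b, c, k}
⟦rabbit that returned left of d⟧ = {b, c, k}, so the cardinality is 3.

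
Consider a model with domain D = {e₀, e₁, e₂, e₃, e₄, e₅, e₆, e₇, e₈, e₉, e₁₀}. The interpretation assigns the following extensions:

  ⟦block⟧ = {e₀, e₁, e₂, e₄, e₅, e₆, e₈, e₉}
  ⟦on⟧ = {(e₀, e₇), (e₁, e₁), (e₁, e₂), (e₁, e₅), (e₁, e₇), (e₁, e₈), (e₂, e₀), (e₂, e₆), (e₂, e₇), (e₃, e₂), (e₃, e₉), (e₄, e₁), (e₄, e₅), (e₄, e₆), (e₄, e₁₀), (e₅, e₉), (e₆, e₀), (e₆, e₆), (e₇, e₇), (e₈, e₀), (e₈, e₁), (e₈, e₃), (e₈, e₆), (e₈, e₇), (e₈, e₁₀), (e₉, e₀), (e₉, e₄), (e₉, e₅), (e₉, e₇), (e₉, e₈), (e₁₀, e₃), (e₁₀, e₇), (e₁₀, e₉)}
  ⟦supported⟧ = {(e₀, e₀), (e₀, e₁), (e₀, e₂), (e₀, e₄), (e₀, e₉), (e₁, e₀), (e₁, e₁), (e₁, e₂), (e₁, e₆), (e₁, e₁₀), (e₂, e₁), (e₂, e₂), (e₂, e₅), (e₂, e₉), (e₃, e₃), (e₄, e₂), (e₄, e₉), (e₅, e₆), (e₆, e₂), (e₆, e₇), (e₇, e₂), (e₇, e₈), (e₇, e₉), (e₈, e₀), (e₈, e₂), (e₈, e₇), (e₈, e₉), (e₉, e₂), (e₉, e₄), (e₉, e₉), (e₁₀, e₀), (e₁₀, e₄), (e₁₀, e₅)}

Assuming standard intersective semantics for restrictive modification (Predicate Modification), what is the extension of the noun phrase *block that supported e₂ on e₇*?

⟦that supported e₂⟧ = {x : ⟨x, e₂⟩ ∈ ⟦supported⟧} = {e₀, e₁, e₂, e₄, e₆, e₇, e₈, e₉}
⟦on e₇⟧ = {x : ⟨x, e₇⟩ ∈ ⟦on⟧} = {e₀, e₁, e₂, e₇, e₈, e₉, e₁₀}
⟦block⟧ = {e₀, e₁, e₂, e₄, e₅, e₆, e₈, e₉}
… ∩ ⟦that supported e₂⟧ = {e₀, e₁, e₂, e₄, e₅, e₆, e₈, e₉} ∩ {e₀, e₁, e₂, e₄, e₆, e₇, e₈, e₉} = {e₀, e₁, e₂, e₄, e₆, e₈, e₉}
… ∩ ⟦on e₇⟧ = {e₀, e₁, e₂, e₄, e₆, e₈, e₉} ∩ {e₀, e₁, e₂, e₇, e₈, e₉, e₁₀} = {e₀, e₁, e₂, e₈, e₉}
So ⟦block that supported e₂ on e₇⟧ = {e₀, e₁, e₂, e₈, e₉}.

{e₀, e₁, e₂, e₈, e₉}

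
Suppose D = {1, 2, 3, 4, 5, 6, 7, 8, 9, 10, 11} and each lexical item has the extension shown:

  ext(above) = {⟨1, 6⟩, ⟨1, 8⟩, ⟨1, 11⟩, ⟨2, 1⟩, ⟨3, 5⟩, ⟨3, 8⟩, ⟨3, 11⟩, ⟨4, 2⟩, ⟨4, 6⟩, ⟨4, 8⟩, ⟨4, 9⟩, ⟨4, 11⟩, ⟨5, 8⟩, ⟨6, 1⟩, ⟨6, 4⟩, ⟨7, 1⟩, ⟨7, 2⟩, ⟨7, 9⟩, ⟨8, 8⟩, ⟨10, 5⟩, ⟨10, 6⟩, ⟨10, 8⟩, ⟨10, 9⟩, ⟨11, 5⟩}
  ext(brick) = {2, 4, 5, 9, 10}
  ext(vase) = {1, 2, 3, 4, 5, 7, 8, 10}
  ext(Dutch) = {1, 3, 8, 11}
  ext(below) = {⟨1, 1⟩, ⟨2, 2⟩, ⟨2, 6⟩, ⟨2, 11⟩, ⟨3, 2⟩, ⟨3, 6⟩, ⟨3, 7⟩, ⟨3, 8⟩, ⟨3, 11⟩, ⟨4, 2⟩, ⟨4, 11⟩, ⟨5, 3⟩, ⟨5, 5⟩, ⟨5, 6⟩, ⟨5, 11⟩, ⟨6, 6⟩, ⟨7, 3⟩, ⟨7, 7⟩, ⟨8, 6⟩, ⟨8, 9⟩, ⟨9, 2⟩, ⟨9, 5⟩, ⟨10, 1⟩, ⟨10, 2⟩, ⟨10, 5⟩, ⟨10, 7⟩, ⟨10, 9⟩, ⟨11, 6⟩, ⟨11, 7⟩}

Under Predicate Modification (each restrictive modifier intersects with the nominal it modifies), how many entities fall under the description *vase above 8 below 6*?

3

⟦above 8⟧ = {x : ⟨x, 8⟩ ∈ ⟦above⟧} = {1, 3, 4, 5, 8, 10}
⟦below 6⟧ = {x : ⟨x, 6⟩ ∈ ⟦below⟧} = {2, 3, 5, 6, 8, 11}
⟦vase⟧ = {1, 2, 3, 4, 5, 7, 8, 10}
… ∩ ⟦above 8⟧ = {1, 2, 3, 4, 5, 7, 8, 10} ∩ {1, 3, 4, 5, 8, 10} = {1, 3, 4, 5, 8, 10}
… ∩ ⟦below 6⟧ = {1, 3, 4, 5, 8, 10} ∩ {2, 3, 5, 6, 8, 11} = {3, 5, 8}
⟦vase above 8 below 6⟧ = {3, 5, 8}, so the cardinality is 3.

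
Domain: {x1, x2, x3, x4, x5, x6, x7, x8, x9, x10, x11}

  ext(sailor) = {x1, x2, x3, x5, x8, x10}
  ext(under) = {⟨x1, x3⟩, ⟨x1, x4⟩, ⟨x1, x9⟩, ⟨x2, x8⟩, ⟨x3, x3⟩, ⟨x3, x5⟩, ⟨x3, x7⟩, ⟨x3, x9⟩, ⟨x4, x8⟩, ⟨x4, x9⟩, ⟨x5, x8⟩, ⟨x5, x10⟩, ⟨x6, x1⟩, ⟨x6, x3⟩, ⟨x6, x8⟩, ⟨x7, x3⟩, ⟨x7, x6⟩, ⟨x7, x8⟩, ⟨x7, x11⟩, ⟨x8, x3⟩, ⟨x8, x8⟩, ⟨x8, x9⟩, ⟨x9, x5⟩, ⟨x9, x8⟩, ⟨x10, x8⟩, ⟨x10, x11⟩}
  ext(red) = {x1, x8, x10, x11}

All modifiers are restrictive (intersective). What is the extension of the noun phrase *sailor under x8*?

⟦under x8⟧ = {x : ⟨x, x8⟩ ∈ ⟦under⟧} = {x2, x4, x5, x6, x7, x8, x9, x10}
⟦sailor⟧ = {x1, x2, x3, x5, x8, x10}
… ∩ ⟦under x8⟧ = {x1, x2, x3, x5, x8, x10} ∩ {x2, x4, x5, x6, x7, x8, x9, x10} = {x2, x5, x8, x10}
So ⟦sailor under x8⟧ = {x2, x5, x8, x10}.

{x2, x5, x8, x10}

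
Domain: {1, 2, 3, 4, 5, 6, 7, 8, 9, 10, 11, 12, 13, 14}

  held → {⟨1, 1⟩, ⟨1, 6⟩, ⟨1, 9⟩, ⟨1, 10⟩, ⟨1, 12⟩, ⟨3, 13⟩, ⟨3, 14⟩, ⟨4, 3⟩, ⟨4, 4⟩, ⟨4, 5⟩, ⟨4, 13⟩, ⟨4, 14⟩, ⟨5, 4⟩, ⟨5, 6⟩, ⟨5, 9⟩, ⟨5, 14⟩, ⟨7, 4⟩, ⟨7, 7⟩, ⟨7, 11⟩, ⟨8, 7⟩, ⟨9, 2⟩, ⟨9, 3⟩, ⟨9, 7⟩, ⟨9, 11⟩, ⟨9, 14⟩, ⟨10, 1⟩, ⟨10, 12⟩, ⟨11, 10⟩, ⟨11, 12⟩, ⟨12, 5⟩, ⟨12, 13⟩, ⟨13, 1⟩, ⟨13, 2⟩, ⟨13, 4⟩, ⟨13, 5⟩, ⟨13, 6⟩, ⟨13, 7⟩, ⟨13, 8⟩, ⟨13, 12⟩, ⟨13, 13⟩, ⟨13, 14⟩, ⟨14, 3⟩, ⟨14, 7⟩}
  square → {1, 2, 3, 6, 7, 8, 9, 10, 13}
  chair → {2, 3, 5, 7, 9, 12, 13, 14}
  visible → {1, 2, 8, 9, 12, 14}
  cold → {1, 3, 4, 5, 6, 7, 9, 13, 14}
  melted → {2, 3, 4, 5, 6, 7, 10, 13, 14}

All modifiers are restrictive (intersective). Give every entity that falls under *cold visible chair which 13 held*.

{14}

⟦which 13 held⟧ = {x : ⟨13, x⟩ ∈ ⟦held⟧} = {1, 2, 4, 5, 6, 7, 8, 12, 13, 14}
⟦chair⟧ = {2, 3, 5, 7, 9, 12, 13, 14}
… ∩ ⟦which 13 held⟧ = {2, 3, 5, 7, 9, 12, 13, 14} ∩ {1, 2, 4, 5, 6, 7, 8, 12, 13, 14} = {2, 5, 7, 12, 13, 14}
… ∩ ⟦cold⟧ = {2, 5, 7, 12, 13, 14} ∩ {1, 3, 4, 5, 6, 7, 9, 13, 14} = {5, 7, 13, 14}
… ∩ ⟦visible⟧ = {5, 7, 13, 14} ∩ {1, 2, 8, 9, 12, 14} = {14}
So ⟦cold visible chair which 13 held⟧ = {14}.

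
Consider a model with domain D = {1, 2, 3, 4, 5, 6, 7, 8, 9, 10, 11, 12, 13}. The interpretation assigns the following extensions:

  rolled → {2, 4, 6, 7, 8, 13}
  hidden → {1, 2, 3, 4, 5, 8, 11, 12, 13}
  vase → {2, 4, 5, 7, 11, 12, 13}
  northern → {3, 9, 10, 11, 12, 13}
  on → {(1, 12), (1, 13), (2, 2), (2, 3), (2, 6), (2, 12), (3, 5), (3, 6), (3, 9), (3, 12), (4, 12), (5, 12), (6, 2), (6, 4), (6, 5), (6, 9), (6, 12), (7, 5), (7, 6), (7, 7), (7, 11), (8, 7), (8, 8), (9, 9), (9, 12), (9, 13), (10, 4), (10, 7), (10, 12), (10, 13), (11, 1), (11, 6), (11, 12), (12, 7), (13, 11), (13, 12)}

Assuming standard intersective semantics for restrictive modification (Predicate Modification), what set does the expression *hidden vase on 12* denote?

⟦on 12⟧ = {x : ⟨x, 12⟩ ∈ ⟦on⟧} = {1, 2, 3, 4, 5, 6, 9, 10, 11, 13}
⟦vase⟧ = {2, 4, 5, 7, 11, 12, 13}
… ∩ ⟦on 12⟧ = {2, 4, 5, 7, 11, 12, 13} ∩ {1, 2, 3, 4, 5, 6, 9, 10, 11, 13} = {2, 4, 5, 11, 13}
… ∩ ⟦hidden⟧ = {2, 4, 5, 11, 13} ∩ {1, 2, 3, 4, 5, 8, 11, 12, 13} = {2, 4, 5, 11, 13}
So ⟦hidden vase on 12⟧ = {2, 4, 5, 11, 13}.

{2, 4, 5, 11, 13}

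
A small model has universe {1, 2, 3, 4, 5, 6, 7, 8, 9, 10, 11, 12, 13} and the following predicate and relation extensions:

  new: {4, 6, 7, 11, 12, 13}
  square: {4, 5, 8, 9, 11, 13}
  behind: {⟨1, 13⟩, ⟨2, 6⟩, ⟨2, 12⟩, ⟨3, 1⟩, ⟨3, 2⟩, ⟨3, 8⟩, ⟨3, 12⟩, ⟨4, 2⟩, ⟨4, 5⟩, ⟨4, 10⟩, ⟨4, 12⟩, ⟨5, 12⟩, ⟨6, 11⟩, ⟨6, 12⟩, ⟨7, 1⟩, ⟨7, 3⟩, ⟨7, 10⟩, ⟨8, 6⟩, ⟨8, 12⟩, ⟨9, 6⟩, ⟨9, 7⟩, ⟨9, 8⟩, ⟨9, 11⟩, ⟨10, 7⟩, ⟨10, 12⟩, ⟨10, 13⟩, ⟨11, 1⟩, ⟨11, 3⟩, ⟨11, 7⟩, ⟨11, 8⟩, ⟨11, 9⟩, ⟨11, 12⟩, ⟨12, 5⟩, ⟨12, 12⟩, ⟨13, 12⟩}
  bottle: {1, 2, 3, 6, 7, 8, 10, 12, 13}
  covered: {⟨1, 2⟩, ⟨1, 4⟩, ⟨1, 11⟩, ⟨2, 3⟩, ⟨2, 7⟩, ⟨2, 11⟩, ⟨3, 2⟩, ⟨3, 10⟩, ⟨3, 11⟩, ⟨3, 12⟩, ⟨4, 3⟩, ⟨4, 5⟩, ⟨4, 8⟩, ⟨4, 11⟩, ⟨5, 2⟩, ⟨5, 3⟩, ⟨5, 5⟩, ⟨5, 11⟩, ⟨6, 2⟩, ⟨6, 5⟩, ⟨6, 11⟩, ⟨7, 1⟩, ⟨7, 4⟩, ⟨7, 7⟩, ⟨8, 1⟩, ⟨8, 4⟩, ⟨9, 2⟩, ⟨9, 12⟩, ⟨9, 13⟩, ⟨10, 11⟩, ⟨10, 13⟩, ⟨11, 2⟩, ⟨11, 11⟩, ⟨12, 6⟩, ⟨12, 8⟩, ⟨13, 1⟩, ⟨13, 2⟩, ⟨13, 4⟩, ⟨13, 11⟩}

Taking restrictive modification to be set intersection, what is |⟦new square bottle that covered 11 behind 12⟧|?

1

⟦that covered 11⟧ = {x : ⟨x, 11⟩ ∈ ⟦covered⟧} = {1, 2, 3, 4, 5, 6, 10, 11, 13}
⟦behind 12⟧ = {x : ⟨x, 12⟩ ∈ ⟦behind⟧} = {2, 3, 4, 5, 6, 8, 10, 11, 12, 13}
⟦bottle⟧ = {1, 2, 3, 6, 7, 8, 10, 12, 13}
… ∩ ⟦that covered 11⟧ = {1, 2, 3, 6, 7, 8, 10, 12, 13} ∩ {1, 2, 3, 4, 5, 6, 10, 11, 13} = {1, 2, 3, 6, 10, 13}
… ∩ ⟦behind 12⟧ = {1, 2, 3, 6, 10, 13} ∩ {2, 3, 4, 5, 6, 8, 10, 11, 12, 13} = {2, 3, 6, 10, 13}
… ∩ ⟦new⟧ = {2, 3, 6, 10, 13} ∩ {4, 6, 7, 11, 12, 13} = {6, 13}
… ∩ ⟦square⟧ = {6, 13} ∩ {4, 5, 8, 9, 11, 13} = {13}
⟦new square bottle that covered 11 behind 12⟧ = {13}, so the cardinality is 1.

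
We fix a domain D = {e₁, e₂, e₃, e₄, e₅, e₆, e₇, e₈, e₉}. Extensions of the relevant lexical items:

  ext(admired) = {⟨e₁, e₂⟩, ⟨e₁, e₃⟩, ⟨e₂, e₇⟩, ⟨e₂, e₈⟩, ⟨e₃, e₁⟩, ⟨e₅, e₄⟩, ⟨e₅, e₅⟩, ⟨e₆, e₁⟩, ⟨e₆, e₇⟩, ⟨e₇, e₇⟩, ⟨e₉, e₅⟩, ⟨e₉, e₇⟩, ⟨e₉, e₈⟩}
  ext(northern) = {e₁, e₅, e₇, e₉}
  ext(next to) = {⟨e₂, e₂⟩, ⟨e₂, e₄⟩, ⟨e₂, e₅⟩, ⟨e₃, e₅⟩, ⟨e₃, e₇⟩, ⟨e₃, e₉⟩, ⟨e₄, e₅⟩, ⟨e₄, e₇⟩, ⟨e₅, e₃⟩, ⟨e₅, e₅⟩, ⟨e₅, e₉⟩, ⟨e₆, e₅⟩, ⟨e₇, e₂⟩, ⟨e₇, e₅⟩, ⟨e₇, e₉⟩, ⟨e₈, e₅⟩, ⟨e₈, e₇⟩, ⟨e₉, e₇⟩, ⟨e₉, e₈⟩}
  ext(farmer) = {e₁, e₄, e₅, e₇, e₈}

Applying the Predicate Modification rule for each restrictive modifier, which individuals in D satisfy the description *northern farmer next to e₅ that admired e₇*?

{e₇}

⟦next to e₅⟧ = {x : ⟨x, e₅⟩ ∈ ⟦next to⟧} = {e₂, e₃, e₄, e₅, e₆, e₇, e₈}
⟦that admired e₇⟧ = {x : ⟨x, e₇⟩ ∈ ⟦admired⟧} = {e₂, e₆, e₇, e₉}
⟦farmer⟧ = {e₁, e₄, e₅, e₇, e₈}
… ∩ ⟦next to e₅⟧ = {e₁, e₄, e₅, e₇, e₈} ∩ {e₂, e₃, e₄, e₅, e₆, e₇, e₈} = {e₄, e₅, e₇, e₈}
… ∩ ⟦that admired e₇⟧ = {e₄, e₅, e₇, e₈} ∩ {e₂, e₆, e₇, e₉} = {e₇}
… ∩ ⟦northern⟧ = {e₇} ∩ {e₁, e₅, e₇, e₉} = {e₇}
So ⟦northern farmer next to e₅ that admired e₇⟧ = {e₇}.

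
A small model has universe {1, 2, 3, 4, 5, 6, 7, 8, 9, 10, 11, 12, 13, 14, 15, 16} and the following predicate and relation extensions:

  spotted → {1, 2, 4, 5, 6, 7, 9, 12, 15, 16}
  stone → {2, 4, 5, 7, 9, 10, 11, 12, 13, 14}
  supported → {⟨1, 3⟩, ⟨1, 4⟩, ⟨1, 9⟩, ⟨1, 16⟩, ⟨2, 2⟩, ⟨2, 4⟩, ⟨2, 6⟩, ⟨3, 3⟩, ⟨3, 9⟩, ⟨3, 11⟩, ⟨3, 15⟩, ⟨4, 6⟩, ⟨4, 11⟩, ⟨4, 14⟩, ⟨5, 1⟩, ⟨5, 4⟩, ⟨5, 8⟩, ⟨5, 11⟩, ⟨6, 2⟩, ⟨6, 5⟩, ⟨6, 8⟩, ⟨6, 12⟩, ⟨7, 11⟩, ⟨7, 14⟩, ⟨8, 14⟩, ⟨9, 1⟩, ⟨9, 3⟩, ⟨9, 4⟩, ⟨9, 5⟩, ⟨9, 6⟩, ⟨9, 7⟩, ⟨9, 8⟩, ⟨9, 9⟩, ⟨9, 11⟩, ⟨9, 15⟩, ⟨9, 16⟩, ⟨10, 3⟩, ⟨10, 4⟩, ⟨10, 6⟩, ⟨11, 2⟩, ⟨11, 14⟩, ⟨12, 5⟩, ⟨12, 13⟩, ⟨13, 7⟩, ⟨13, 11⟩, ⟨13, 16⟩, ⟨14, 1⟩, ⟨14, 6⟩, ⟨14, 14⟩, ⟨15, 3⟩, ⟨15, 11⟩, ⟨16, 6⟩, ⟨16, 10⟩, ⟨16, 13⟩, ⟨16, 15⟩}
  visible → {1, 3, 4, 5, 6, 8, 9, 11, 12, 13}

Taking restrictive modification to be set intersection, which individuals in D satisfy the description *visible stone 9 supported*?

⟦9 supported⟧ = {x : ⟨9, x⟩ ∈ ⟦supported⟧} = {1, 3, 4, 5, 6, 7, 8, 9, 11, 15, 16}
⟦stone⟧ = {2, 4, 5, 7, 9, 10, 11, 12, 13, 14}
… ∩ ⟦9 supported⟧ = {2, 4, 5, 7, 9, 10, 11, 12, 13, 14} ∩ {1, 3, 4, 5, 6, 7, 8, 9, 11, 15, 16} = {4, 5, 7, 9, 11}
… ∩ ⟦visible⟧ = {4, 5, 7, 9, 11} ∩ {1, 3, 4, 5, 6, 8, 9, 11, 12, 13} = {4, 5, 9, 11}
So ⟦visible stone 9 supported⟧ = {4, 5, 9, 11}.

{4, 5, 9, 11}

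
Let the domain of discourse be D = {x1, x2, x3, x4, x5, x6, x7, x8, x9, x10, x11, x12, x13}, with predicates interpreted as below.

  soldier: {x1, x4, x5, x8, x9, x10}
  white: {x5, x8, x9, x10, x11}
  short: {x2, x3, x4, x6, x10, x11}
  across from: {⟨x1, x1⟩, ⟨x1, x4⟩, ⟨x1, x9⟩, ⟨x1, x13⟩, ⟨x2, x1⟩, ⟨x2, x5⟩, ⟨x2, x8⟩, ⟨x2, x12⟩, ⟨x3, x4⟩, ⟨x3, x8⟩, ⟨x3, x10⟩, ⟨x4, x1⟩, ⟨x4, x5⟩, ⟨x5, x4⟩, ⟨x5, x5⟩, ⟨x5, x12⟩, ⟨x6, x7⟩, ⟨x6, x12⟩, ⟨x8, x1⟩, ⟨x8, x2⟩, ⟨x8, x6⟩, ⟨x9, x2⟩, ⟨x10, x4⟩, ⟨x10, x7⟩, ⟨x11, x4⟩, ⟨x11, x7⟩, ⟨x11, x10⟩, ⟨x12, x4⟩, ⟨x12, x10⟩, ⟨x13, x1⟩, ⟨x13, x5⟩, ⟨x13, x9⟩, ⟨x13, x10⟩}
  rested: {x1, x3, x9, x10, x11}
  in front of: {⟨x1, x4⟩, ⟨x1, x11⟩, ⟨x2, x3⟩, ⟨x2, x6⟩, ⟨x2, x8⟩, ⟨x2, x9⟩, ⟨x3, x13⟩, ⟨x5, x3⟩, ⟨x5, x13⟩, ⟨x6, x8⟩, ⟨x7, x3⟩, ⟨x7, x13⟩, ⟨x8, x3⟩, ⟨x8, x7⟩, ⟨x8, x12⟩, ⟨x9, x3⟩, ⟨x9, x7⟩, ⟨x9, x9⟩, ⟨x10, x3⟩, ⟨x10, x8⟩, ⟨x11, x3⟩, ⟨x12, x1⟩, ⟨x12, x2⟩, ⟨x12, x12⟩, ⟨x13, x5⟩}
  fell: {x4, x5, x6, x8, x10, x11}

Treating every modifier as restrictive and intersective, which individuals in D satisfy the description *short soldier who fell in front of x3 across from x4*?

{x10}

⟦who fell⟧ = ⟦fell⟧ = {x4, x5, x6, x8, x10, x11}
⟦in front of x3⟧ = {x : ⟨x, x3⟩ ∈ ⟦in front of⟧} = {x2, x5, x7, x8, x9, x10, x11}
⟦across from x4⟧ = {x : ⟨x, x4⟩ ∈ ⟦across from⟧} = {x1, x3, x5, x10, x11, x12}
⟦soldier⟧ = {x1, x4, x5, x8, x9, x10}
… ∩ ⟦who fell⟧ = {x1, x4, x5, x8, x9, x10} ∩ {x4, x5, x6, x8, x10, x11} = {x4, x5, x8, x10}
… ∩ ⟦in front of x3⟧ = {x4, x5, x8, x10} ∩ {x2, x5, x7, x8, x9, x10, x11} = {x5, x8, x10}
… ∩ ⟦across from x4⟧ = {x5, x8, x10} ∩ {x1, x3, x5, x10, x11, x12} = {x5, x10}
… ∩ ⟦short⟧ = {x5, x10} ∩ {x2, x3, x4, x6, x10, x11} = {x10}
So ⟦short soldier who fell in front of x3 across from x4⟧ = {x10}.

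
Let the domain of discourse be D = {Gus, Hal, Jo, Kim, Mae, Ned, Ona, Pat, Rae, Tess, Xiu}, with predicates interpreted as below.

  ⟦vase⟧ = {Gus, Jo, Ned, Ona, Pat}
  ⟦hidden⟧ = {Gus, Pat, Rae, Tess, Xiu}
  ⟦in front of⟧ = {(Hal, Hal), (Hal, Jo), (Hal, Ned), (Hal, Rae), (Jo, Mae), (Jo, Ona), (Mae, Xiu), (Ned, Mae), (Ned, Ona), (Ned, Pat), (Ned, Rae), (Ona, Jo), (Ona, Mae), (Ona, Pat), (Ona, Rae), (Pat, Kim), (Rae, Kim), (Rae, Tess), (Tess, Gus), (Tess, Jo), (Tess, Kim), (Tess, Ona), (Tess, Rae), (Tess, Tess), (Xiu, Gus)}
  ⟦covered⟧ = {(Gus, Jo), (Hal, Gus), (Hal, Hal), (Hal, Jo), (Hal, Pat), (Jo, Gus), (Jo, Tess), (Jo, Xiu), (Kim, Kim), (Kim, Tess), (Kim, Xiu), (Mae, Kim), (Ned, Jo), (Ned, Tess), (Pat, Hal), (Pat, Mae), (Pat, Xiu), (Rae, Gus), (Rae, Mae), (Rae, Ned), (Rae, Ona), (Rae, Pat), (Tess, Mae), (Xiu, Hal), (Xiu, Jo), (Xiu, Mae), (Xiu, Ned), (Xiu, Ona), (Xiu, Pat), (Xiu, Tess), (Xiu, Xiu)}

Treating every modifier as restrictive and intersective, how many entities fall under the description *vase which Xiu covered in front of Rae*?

2

⟦which Xiu covered⟧ = {x : ⟨Xiu, x⟩ ∈ ⟦covered⟧} = {Hal, Jo, Mae, Ned, Ona, Pat, Tess, Xiu}
⟦in front of Rae⟧ = {x : ⟨x, Rae⟩ ∈ ⟦in front of⟧} = {Hal, Ned, Ona, Tess}
⟦vase⟧ = {Gus, Jo, Ned, Ona, Pat}
… ∩ ⟦which Xiu covered⟧ = {Gus, Jo, Ned, Ona, Pat} ∩ {Hal, Jo, Mae, Ned, Ona, Pat, Tess, Xiu} = {Jo, Ned, Ona, Pat}
… ∩ ⟦in front of Rae⟧ = {Jo, Ned, Ona, Pat} ∩ {Hal, Ned, Ona, Tess} = {Ned, Ona}
⟦vase which Xiu covered in front of Rae⟧ = {Ned, Ona}, so the cardinality is 2.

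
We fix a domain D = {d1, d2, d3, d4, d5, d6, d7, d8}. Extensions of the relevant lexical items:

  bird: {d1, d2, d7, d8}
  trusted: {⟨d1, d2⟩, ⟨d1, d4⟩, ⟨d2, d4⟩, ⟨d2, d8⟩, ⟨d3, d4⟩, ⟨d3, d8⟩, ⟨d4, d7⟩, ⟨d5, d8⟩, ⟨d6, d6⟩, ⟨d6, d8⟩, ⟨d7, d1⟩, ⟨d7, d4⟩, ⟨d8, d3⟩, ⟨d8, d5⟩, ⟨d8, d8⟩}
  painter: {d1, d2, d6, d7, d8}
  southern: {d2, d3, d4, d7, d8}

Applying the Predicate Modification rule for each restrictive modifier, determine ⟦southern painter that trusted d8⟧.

{d2, d8}

⟦that trusted d8⟧ = {x : ⟨x, d8⟩ ∈ ⟦trusted⟧} = {d2, d3, d5, d6, d8}
⟦painter⟧ = {d1, d2, d6, d7, d8}
… ∩ ⟦that trusted d8⟧ = {d1, d2, d6, d7, d8} ∩ {d2, d3, d5, d6, d8} = {d2, d6, d8}
… ∩ ⟦southern⟧ = {d2, d6, d8} ∩ {d2, d3, d4, d7, d8} = {d2, d8}
So ⟦southern painter that trusted d8⟧ = {d2, d8}.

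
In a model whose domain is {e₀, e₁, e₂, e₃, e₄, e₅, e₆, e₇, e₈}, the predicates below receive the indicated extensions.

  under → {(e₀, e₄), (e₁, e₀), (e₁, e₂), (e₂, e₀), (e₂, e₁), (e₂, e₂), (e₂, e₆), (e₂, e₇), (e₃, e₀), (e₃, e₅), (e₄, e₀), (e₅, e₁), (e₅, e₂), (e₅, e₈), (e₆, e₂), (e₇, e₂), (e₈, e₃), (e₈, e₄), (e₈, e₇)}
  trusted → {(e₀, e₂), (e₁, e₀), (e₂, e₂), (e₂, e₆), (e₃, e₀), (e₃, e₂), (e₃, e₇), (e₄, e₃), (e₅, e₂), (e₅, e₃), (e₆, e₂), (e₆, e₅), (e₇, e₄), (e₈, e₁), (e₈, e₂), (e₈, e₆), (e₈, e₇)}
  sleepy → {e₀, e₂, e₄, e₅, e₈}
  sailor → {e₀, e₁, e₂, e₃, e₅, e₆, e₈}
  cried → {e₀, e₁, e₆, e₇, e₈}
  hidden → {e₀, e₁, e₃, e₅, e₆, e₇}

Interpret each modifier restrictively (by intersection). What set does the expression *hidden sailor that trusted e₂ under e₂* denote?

⟦that trusted e₂⟧ = {x : ⟨x, e₂⟩ ∈ ⟦trusted⟧} = {e₀, e₂, e₃, e₅, e₆, e₈}
⟦under e₂⟧ = {x : ⟨x, e₂⟩ ∈ ⟦under⟧} = {e₁, e₂, e₅, e₆, e₇}
⟦sailor⟧ = {e₀, e₁, e₂, e₃, e₅, e₆, e₈}
… ∩ ⟦that trusted e₂⟧ = {e₀, e₁, e₂, e₃, e₅, e₆, e₈} ∩ {e₀, e₂, e₃, e₅, e₆, e₈} = {e₀, e₂, e₃, e₅, e₆, e₈}
… ∩ ⟦under e₂⟧ = {e₀, e₂, e₃, e₅, e₆, e₈} ∩ {e₁, e₂, e₅, e₆, e₇} = {e₂, e₅, e₆}
… ∩ ⟦hidden⟧ = {e₂, e₅, e₆} ∩ {e₀, e₁, e₃, e₅, e₆, e₇} = {e₅, e₆}
So ⟦hidden sailor that trusted e₂ under e₂⟧ = {e₅, e₆}.

{e₅, e₆}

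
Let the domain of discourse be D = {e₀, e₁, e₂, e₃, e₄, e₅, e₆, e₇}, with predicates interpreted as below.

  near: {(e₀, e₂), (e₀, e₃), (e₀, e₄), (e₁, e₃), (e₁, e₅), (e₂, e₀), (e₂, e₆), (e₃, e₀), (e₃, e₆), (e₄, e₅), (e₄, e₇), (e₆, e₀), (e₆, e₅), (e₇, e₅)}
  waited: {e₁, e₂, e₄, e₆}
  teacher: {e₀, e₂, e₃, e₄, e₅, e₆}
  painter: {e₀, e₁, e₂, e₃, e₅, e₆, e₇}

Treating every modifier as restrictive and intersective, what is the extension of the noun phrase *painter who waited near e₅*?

{e₁, e₆}

⟦who waited⟧ = ⟦waited⟧ = {e₁, e₂, e₄, e₆}
⟦near e₅⟧ = {x : ⟨x, e₅⟩ ∈ ⟦near⟧} = {e₁, e₄, e₆, e₇}
⟦painter⟧ = {e₀, e₁, e₂, e₃, e₅, e₆, e₇}
… ∩ ⟦who waited⟧ = {e₀, e₁, e₂, e₃, e₅, e₆, e₇} ∩ {e₁, e₂, e₄, e₆} = {e₁, e₂, e₆}
… ∩ ⟦near e₅⟧ = {e₁, e₂, e₆} ∩ {e₁, e₄, e₆, e₇} = {e₁, e₆}
So ⟦painter who waited near e₅⟧ = {e₁, e₆}.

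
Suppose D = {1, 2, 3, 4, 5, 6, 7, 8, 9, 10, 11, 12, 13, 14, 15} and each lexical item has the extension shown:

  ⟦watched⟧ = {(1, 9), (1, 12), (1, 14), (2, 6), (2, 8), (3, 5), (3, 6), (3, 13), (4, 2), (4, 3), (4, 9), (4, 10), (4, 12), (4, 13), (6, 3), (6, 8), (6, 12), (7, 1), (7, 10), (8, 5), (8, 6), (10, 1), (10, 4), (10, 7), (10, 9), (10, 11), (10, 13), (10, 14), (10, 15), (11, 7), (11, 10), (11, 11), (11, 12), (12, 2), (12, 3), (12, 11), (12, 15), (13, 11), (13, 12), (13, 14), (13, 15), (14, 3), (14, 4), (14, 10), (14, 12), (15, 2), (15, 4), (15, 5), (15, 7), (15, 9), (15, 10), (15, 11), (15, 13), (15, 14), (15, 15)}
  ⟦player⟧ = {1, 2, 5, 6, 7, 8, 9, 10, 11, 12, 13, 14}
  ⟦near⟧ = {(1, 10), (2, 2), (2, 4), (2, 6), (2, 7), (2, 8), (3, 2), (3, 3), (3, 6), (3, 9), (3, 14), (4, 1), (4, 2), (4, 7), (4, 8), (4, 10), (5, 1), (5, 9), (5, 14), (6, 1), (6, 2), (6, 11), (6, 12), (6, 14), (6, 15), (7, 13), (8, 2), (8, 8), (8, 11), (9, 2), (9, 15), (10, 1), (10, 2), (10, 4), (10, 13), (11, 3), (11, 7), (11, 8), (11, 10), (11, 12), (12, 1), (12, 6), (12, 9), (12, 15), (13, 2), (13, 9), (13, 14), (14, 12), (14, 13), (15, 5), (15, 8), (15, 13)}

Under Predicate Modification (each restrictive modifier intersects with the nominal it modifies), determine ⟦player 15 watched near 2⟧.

⟦15 watched⟧ = {x : ⟨15, x⟩ ∈ ⟦watched⟧} = {2, 4, 5, 7, 9, 10, 11, 13, 14, 15}
⟦near 2⟧ = {x : ⟨x, 2⟩ ∈ ⟦near⟧} = {2, 3, 4, 6, 8, 9, 10, 13}
⟦player⟧ = {1, 2, 5, 6, 7, 8, 9, 10, 11, 12, 13, 14}
… ∩ ⟦15 watched⟧ = {1, 2, 5, 6, 7, 8, 9, 10, 11, 12, 13, 14} ∩ {2, 4, 5, 7, 9, 10, 11, 13, 14, 15} = {2, 5, 7, 9, 10, 11, 13, 14}
… ∩ ⟦near 2⟧ = {2, 5, 7, 9, 10, 11, 13, 14} ∩ {2, 3, 4, 6, 8, 9, 10, 13} = {2, 9, 10, 13}
So ⟦player 15 watched near 2⟧ = {2, 9, 10, 13}.

{2, 9, 10, 13}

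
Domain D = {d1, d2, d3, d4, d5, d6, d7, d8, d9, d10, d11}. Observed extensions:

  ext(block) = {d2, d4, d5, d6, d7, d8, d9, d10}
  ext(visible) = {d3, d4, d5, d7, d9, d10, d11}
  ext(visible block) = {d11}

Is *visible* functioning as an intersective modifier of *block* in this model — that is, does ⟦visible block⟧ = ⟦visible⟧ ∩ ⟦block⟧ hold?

no

⟦visible⟧ ∩ ⟦block⟧ = {d3, d4, d5, d7, d9, d10, d11} ∩ {d2, d4, d5, d6, d7, d8, d9, d10} = {d4, d5, d7, d9, d10}
Observed ⟦visible block⟧ = {d11}.
These differ, so the modifier is not intersective in this model.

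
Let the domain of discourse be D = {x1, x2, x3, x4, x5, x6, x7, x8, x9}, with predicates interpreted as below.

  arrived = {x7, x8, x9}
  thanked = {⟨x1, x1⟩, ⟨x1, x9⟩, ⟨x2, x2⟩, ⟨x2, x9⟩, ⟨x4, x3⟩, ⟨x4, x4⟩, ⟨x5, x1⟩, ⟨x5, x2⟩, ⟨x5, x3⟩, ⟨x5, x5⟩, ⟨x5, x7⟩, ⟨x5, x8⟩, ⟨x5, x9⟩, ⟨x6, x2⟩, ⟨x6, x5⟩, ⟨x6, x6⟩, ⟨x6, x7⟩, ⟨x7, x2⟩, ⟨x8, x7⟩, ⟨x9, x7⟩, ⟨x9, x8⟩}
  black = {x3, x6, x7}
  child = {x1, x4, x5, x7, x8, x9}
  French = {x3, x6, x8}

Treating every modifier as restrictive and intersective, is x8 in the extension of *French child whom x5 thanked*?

⟦whom x5 thanked⟧ = {x : ⟨x5, x⟩ ∈ ⟦thanked⟧} = {x1, x2, x3, x5, x7, x8, x9}
⟦child⟧ = {x1, x4, x5, x7, x8, x9}
… ∩ ⟦whom x5 thanked⟧ = {x1, x4, x5, x7, x8, x9} ∩ {x1, x2, x3, x5, x7, x8, x9} = {x1, x5, x7, x8, x9}
… ∩ ⟦French⟧ = {x1, x5, x7, x8, x9} ∩ {x3, x6, x8} = {x8}
⟦French child whom x5 thanked⟧ = {x8}; x8 ∈ this set.

yes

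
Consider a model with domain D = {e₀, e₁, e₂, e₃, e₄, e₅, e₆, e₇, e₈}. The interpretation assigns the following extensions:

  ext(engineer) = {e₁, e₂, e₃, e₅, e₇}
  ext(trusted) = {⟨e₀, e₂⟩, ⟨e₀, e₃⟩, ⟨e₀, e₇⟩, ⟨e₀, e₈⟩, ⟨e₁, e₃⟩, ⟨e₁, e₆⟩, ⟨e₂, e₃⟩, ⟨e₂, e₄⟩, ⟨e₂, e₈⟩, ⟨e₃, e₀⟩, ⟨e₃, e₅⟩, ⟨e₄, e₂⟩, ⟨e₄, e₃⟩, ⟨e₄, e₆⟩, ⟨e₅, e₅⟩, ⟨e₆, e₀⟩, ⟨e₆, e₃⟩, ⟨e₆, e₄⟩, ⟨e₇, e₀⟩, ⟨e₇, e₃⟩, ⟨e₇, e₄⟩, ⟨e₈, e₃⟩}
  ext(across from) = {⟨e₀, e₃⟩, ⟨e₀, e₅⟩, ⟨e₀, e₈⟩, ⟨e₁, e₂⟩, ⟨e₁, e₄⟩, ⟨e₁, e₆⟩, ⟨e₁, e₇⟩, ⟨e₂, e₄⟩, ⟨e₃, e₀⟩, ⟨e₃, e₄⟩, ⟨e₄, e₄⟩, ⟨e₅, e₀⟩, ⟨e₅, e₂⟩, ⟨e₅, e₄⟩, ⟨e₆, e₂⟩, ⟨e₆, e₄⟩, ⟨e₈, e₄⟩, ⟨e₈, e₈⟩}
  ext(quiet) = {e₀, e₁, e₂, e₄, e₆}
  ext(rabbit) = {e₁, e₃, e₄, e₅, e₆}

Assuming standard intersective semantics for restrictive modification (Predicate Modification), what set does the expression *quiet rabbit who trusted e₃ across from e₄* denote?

{e₁, e₄, e₆}

⟦who trusted e₃⟧ = {x : ⟨x, e₃⟩ ∈ ⟦trusted⟧} = {e₀, e₁, e₂, e₄, e₆, e₇, e₈}
⟦across from e₄⟧ = {x : ⟨x, e₄⟩ ∈ ⟦across from⟧} = {e₁, e₂, e₃, e₄, e₅, e₆, e₈}
⟦rabbit⟧ = {e₁, e₃, e₄, e₅, e₆}
… ∩ ⟦who trusted e₃⟧ = {e₁, e₃, e₄, e₅, e₆} ∩ {e₀, e₁, e₂, e₄, e₆, e₇, e₈} = {e₁, e₄, e₆}
… ∩ ⟦across from e₄⟧ = {e₁, e₄, e₆} ∩ {e₁, e₂, e₃, e₄, e₅, e₆, e₈} = {e₁, e₄, e₆}
… ∩ ⟦quiet⟧ = {e₁, e₄, e₆} ∩ {e₀, e₁, e₂, e₄, e₆} = {e₁, e₄, e₆}
So ⟦quiet rabbit who trusted e₃ across from e₄⟧ = {e₁, e₄, e₆}.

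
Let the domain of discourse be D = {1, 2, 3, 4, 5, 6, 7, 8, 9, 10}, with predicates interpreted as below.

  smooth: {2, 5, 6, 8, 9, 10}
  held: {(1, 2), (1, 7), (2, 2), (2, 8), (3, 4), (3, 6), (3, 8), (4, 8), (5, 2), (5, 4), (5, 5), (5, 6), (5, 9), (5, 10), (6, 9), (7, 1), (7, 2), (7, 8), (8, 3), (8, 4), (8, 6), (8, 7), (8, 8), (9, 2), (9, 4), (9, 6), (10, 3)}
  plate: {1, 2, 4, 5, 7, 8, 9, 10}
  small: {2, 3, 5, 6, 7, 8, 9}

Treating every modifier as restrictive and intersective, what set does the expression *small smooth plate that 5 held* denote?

{2, 5, 9}

⟦that 5 held⟧ = {x : ⟨5, x⟩ ∈ ⟦held⟧} = {2, 4, 5, 6, 9, 10}
⟦plate⟧ = {1, 2, 4, 5, 7, 8, 9, 10}
… ∩ ⟦that 5 held⟧ = {1, 2, 4, 5, 7, 8, 9, 10} ∩ {2, 4, 5, 6, 9, 10} = {2, 4, 5, 9, 10}
… ∩ ⟦small⟧ = {2, 4, 5, 9, 10} ∩ {2, 3, 5, 6, 7, 8, 9} = {2, 5, 9}
… ∩ ⟦smooth⟧ = {2, 5, 9} ∩ {2, 5, 6, 8, 9, 10} = {2, 5, 9}
So ⟦small smooth plate that 5 held⟧ = {2, 5, 9}.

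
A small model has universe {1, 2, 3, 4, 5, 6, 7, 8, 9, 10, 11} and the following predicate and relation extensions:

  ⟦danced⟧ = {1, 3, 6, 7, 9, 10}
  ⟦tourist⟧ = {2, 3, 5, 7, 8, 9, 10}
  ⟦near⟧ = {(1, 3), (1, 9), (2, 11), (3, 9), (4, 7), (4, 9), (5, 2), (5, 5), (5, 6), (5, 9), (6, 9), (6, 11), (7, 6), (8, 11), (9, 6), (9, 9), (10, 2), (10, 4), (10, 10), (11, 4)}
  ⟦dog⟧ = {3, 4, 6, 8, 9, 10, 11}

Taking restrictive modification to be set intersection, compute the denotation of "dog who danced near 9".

{3, 6, 9}

⟦who danced⟧ = ⟦danced⟧ = {1, 3, 6, 7, 9, 10}
⟦near 9⟧ = {x : ⟨x, 9⟩ ∈ ⟦near⟧} = {1, 3, 4, 5, 6, 9}
⟦dog⟧ = {3, 4, 6, 8, 9, 10, 11}
… ∩ ⟦who danced⟧ = {3, 4, 6, 8, 9, 10, 11} ∩ {1, 3, 6, 7, 9, 10} = {3, 6, 9, 10}
… ∩ ⟦near 9⟧ = {3, 6, 9, 10} ∩ {1, 3, 4, 5, 6, 9} = {3, 6, 9}
So ⟦dog who danced near 9⟧ = {3, 6, 9}.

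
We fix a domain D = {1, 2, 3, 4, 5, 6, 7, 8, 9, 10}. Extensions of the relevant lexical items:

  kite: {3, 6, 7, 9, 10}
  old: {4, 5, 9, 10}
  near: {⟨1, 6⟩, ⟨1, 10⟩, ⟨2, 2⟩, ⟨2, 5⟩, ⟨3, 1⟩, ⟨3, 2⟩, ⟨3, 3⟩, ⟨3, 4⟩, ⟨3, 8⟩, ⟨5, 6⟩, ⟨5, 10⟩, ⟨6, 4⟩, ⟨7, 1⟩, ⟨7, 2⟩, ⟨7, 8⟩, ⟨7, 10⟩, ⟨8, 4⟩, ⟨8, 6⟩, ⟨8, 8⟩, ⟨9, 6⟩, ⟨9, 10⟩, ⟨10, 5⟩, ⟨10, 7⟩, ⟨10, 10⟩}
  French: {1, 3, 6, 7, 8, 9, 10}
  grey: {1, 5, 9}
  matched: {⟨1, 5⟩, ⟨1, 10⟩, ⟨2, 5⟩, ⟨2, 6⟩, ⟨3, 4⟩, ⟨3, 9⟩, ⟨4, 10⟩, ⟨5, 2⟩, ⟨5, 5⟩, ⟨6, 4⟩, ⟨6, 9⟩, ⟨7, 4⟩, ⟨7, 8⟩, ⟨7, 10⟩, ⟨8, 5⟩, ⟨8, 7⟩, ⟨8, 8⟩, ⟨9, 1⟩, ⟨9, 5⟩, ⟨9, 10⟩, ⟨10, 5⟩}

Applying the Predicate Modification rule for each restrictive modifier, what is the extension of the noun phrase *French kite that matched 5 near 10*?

⟦that matched 5⟧ = {x : ⟨x, 5⟩ ∈ ⟦matched⟧} = {1, 2, 5, 8, 9, 10}
⟦near 10⟧ = {x : ⟨x, 10⟩ ∈ ⟦near⟧} = {1, 5, 7, 9, 10}
⟦kite⟧ = {3, 6, 7, 9, 10}
… ∩ ⟦that matched 5⟧ = {3, 6, 7, 9, 10} ∩ {1, 2, 5, 8, 9, 10} = {9, 10}
… ∩ ⟦near 10⟧ = {9, 10} ∩ {1, 5, 7, 9, 10} = {9, 10}
… ∩ ⟦French⟧ = {9, 10} ∩ {1, 3, 6, 7, 8, 9, 10} = {9, 10}
So ⟦French kite that matched 5 near 10⟧ = {9, 10}.

{9, 10}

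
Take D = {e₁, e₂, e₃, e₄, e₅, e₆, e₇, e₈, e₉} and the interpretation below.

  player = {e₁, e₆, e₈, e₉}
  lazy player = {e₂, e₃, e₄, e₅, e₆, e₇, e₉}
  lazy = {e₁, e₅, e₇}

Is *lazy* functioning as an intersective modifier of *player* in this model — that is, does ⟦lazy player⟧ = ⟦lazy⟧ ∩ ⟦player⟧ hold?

⟦lazy⟧ ∩ ⟦player⟧ = {e₁, e₅, e₇} ∩ {e₁, e₆, e₈, e₉} = {e₁}
Observed ⟦lazy player⟧ = {e₂, e₃, e₄, e₅, e₆, e₇, e₉}.
These differ, so the modifier is not intersective in this model.

no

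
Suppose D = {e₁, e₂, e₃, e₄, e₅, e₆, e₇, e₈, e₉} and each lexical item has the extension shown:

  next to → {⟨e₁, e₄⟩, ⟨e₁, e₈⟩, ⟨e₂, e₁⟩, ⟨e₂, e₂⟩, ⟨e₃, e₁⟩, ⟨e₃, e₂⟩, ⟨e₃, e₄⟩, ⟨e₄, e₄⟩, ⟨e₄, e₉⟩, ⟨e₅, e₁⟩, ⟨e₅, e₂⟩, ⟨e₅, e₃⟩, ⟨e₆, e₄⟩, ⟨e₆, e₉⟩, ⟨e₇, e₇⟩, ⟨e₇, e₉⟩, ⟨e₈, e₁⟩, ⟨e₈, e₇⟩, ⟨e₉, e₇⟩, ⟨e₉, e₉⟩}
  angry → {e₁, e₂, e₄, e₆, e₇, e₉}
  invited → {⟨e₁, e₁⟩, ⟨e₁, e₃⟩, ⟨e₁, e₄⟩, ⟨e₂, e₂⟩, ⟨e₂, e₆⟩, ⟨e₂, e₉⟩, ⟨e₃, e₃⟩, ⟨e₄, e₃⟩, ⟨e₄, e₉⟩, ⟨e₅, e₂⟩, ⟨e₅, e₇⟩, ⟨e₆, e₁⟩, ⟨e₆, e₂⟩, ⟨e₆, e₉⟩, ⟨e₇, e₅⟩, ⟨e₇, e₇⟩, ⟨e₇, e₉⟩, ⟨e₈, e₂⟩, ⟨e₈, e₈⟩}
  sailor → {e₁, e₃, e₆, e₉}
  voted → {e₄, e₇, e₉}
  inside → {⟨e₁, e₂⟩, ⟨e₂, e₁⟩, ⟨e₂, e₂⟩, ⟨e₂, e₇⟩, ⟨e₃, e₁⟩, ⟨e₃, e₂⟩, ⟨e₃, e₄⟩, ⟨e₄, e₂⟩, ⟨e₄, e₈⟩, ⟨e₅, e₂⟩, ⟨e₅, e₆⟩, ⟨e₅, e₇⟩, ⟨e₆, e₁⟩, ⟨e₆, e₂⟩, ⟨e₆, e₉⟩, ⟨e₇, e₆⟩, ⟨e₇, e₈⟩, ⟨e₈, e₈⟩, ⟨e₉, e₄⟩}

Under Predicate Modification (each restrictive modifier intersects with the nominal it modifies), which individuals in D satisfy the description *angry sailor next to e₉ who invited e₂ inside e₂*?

{e₆}

⟦next to e₉⟧ = {x : ⟨x, e₉⟩ ∈ ⟦next to⟧} = {e₄, e₆, e₇, e₉}
⟦who invited e₂⟧ = {x : ⟨x, e₂⟩ ∈ ⟦invited⟧} = {e₂, e₅, e₆, e₈}
⟦inside e₂⟧ = {x : ⟨x, e₂⟩ ∈ ⟦inside⟧} = {e₁, e₂, e₃, e₄, e₅, e₆}
⟦sailor⟧ = {e₁, e₃, e₆, e₉}
… ∩ ⟦next to e₉⟧ = {e₁, e₃, e₆, e₉} ∩ {e₄, e₆, e₇, e₉} = {e₆, e₉}
… ∩ ⟦who invited e₂⟧ = {e₆, e₉} ∩ {e₂, e₅, e₆, e₈} = {e₆}
… ∩ ⟦inside e₂⟧ = {e₆} ∩ {e₁, e₂, e₃, e₄, e₅, e₆} = {e₆}
… ∩ ⟦angry⟧ = {e₆} ∩ {e₁, e₂, e₄, e₆, e₇, e₉} = {e₆}
So ⟦angry sailor next to e₉ who invited e₂ inside e₂⟧ = {e₆}.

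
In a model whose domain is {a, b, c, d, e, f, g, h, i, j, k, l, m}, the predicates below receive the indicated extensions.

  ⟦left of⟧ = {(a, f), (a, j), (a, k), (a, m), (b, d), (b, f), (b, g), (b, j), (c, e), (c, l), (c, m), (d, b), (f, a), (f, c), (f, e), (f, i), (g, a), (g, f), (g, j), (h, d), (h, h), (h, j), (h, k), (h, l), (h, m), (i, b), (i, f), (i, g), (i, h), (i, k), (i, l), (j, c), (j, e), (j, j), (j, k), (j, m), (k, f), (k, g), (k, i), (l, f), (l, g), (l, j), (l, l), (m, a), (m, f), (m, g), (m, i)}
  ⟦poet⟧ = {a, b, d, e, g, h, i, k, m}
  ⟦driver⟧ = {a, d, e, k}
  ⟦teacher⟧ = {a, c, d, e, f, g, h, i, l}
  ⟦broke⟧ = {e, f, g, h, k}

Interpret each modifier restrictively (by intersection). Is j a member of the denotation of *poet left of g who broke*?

⟦left of g⟧ = {x : ⟨x, g⟩ ∈ ⟦left of⟧} = {b, i, k, l, m}
⟦who broke⟧ = ⟦broke⟧ = {e, f, g, h, k}
⟦poet⟧ = {a, b, d, e, g, h, i, k, m}
… ∩ ⟦left of g⟧ = {a, b, d, e, g, h, i, k, m} ∩ {b, i, k, l, m} = {b, i, k, m}
… ∩ ⟦who broke⟧ = {b, i, k, m} ∩ {e, f, g, h, k} = {k}
⟦poet left of g who broke⟧ = {k}; j ∉ this set.

no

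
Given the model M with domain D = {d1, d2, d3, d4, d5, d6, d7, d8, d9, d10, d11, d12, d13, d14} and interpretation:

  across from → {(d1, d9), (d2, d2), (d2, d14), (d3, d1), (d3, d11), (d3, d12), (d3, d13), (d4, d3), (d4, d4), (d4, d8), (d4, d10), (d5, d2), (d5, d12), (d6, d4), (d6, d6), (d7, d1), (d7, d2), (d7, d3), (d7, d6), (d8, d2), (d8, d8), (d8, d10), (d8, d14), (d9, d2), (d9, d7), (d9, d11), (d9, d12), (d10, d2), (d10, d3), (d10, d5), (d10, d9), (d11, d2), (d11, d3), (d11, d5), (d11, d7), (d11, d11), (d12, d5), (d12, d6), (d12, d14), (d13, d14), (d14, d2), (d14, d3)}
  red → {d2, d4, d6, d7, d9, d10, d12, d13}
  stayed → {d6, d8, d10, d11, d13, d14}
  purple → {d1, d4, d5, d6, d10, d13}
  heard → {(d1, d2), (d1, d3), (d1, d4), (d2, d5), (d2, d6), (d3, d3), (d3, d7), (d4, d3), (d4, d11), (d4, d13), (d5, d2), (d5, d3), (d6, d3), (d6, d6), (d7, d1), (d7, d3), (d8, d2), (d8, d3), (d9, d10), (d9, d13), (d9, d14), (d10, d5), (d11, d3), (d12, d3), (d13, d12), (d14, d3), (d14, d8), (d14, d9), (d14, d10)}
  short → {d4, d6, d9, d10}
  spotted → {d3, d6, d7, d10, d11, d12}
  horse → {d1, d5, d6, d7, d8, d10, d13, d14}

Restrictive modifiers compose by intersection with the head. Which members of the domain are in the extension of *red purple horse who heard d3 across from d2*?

⟦who heard d3⟧ = {x : ⟨x, d3⟩ ∈ ⟦heard⟧} = {d1, d3, d4, d5, d6, d7, d8, d11, d12, d14}
⟦across from d2⟧ = {x : ⟨x, d2⟩ ∈ ⟦across from⟧} = {d2, d5, d7, d8, d9, d10, d11, d14}
⟦horse⟧ = {d1, d5, d6, d7, d8, d10, d13, d14}
… ∩ ⟦who heard d3⟧ = {d1, d5, d6, d7, d8, d10, d13, d14} ∩ {d1, d3, d4, d5, d6, d7, d8, d11, d12, d14} = {d1, d5, d6, d7, d8, d14}
… ∩ ⟦across from d2⟧ = {d1, d5, d6, d7, d8, d14} ∩ {d2, d5, d7, d8, d9, d10, d11, d14} = {d5, d7, d8, d14}
… ∩ ⟦red⟧ = {d5, d7, d8, d14} ∩ {d2, d4, d6, d7, d9, d10, d12, d13} = {d7}
… ∩ ⟦purple⟧ = {d7} ∩ {d1, d4, d5, d6, d10, d13} = ∅
So ⟦red purple horse who heard d3 across from d2⟧ = { }.

{ }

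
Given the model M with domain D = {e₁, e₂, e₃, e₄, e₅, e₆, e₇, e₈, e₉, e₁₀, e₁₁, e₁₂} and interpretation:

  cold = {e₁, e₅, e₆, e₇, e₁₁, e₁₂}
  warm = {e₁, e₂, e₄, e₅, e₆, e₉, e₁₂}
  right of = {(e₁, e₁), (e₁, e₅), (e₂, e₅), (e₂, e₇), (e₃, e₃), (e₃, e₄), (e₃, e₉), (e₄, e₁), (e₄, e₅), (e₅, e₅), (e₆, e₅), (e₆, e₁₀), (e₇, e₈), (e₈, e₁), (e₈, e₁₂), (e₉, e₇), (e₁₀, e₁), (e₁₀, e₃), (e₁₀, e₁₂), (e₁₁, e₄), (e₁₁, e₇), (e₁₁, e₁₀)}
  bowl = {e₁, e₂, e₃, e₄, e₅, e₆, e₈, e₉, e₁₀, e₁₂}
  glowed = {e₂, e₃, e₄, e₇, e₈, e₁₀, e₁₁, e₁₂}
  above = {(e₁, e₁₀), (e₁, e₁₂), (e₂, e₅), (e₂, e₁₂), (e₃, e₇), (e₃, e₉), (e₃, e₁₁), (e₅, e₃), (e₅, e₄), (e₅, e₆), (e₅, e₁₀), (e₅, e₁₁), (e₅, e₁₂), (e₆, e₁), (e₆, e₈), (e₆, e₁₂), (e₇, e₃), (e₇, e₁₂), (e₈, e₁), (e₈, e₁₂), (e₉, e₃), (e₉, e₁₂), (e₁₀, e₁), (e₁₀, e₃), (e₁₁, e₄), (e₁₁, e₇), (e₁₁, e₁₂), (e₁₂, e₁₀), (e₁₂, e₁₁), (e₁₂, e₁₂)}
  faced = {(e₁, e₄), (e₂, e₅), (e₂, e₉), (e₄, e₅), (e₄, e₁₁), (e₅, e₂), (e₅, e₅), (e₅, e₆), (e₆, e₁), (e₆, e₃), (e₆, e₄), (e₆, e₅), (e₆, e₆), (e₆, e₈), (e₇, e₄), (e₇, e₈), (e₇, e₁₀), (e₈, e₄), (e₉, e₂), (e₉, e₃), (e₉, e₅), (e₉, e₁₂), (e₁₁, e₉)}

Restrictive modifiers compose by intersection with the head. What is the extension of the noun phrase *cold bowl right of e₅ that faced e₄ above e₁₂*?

{e₁, e₆}

⟦right of e₅⟧ = {x : ⟨x, e₅⟩ ∈ ⟦right of⟧} = {e₁, e₂, e₄, e₅, e₆}
⟦that faced e₄⟧ = {x : ⟨x, e₄⟩ ∈ ⟦faced⟧} = {e₁, e₆, e₇, e₈}
⟦above e₁₂⟧ = {x : ⟨x, e₁₂⟩ ∈ ⟦above⟧} = {e₁, e₂, e₅, e₆, e₇, e₈, e₉, e₁₁, e₁₂}
⟦bowl⟧ = {e₁, e₂, e₃, e₄, e₅, e₆, e₈, e₉, e₁₀, e₁₂}
… ∩ ⟦right of e₅⟧ = {e₁, e₂, e₃, e₄, e₅, e₆, e₈, e₉, e₁₀, e₁₂} ∩ {e₁, e₂, e₄, e₅, e₆} = {e₁, e₂, e₄, e₅, e₆}
… ∩ ⟦that faced e₄⟧ = {e₁, e₂, e₄, e₅, e₆} ∩ {e₁, e₆, e₇, e₈} = {e₁, e₆}
… ∩ ⟦above e₁₂⟧ = {e₁, e₆} ∩ {e₁, e₂, e₅, e₆, e₇, e₈, e₉, e₁₁, e₁₂} = {e₁, e₆}
… ∩ ⟦cold⟧ = {e₁, e₆} ∩ {e₁, e₅, e₆, e₇, e₁₁, e₁₂} = {e₁, e₆}
So ⟦cold bowl right of e₅ that faced e₄ above e₁₂⟧ = {e₁, e₆}.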